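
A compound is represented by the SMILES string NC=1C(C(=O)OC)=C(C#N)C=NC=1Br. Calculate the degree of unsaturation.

Molecular formula: C8H6BrN3O2.
DoU = (2C + 2 + N − H − X) / 2, where X is the halogen count and O/S are ignored.
    = (2·8 + 2 + 3 − 6 − 1) / 2 = 14 / 2 = 7.

7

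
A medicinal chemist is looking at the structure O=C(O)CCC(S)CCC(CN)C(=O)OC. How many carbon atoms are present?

Count every carbon token in the SMILES (each C, including those in ring-closure positions and inside branches).
Carbon count: 10.

10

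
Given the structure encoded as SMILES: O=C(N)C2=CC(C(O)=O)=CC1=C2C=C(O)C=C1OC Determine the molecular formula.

Walk through each heavy atom and fill implicit hydrogens from standard valence (C 4, N 3, O 2, S 2, halogen 1):
  atom 1: O, bond orders sum to 2 (valence 2) → 0 H
  atom 2: C, bond orders sum to 4 (valence 4) → 0 H
  atom 3: N, bond orders sum to 1 (valence 3) → 2 H
  atom 4: C, bond orders sum to 4 (valence 4) → 0 H
  atom 5: C, bond orders sum to 3 (valence 4) → 1 H
  atom 6: C, bond orders sum to 4 (valence 4) → 0 H
  atom 7: C, bond orders sum to 4 (valence 4) → 0 H
  atom 8: O, bond orders sum to 1 (valence 2) → 1 H
  atom 9: O, bond orders sum to 2 (valence 2) → 0 H
  atom 10: C, bond orders sum to 3 (valence 4) → 1 H
  atom 11: C, bond orders sum to 4 (valence 4) → 0 H
  atom 12: C, bond orders sum to 4 (valence 4) → 0 H
  atom 13: C, bond orders sum to 3 (valence 4) → 1 H
  atom 14: C, bond orders sum to 4 (valence 4) → 0 H
  atom 15: O, bond orders sum to 1 (valence 2) → 1 H
  atom 16: C, bond orders sum to 3 (valence 4) → 1 H
  atom 17: C, bond orders sum to 4 (valence 4) → 0 H
  atom 18: O, bond orders sum to 2 (valence 2) → 0 H
  atom 19: C, bond orders sum to 1 (valence 4) → 3 H
Totals → C:13, H:11, N:1, O:5.

C13H11NO5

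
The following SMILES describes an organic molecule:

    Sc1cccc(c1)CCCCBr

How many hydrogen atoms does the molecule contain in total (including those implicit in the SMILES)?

Walk through each heavy atom and fill implicit hydrogens from standard valence (C 4, N 3, O 2, S 2, halogen 1); for lowercase aromatic atoms, an aromatic c carries 1 H when it has two neighbours and 0 H with three, and aromatic n carries 0 H:
  atom 1: S, bond orders sum to 1 (valence 2) → 1 H
  atom 2: aromatic c, 3 neighbours → 0 H
  atom 3: aromatic c, 2 neighbours → 1 H
  atom 4: aromatic c, 2 neighbours → 1 H
  atom 5: aromatic c, 2 neighbours → 1 H
  atom 6: aromatic c, 3 neighbours → 0 H
  atom 7: aromatic c, 2 neighbours → 1 H
  atom 8: C, bond orders sum to 2 (valence 4) → 2 H
  atom 9: C, bond orders sum to 2 (valence 4) → 2 H
  atom 10: C, bond orders sum to 2 (valence 4) → 2 H
  atom 11: C, bond orders sum to 2 (valence 4) → 2 H
  atom 12: Br (halogen, monovalent) → 0 H
Total hydrogens: 13.

13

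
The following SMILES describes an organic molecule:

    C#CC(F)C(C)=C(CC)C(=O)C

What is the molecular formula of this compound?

Walk through each heavy atom and fill implicit hydrogens from standard valence (C 4, N 3, O 2, S 2, halogen 1):
  atom 1: C, bond orders sum to 3 (valence 4) → 1 H
  atom 2: C, bond orders sum to 4 (valence 4) → 0 H
  atom 3: C, bond orders sum to 3 (valence 4) → 1 H
  atom 4: F (halogen, monovalent) → 0 H
  atom 5: C, bond orders sum to 4 (valence 4) → 0 H
  atom 6: C, bond orders sum to 1 (valence 4) → 3 H
  atom 7: C, bond orders sum to 4 (valence 4) → 0 H
  atom 8: C, bond orders sum to 2 (valence 4) → 2 H
  atom 9: C, bond orders sum to 1 (valence 4) → 3 H
  atom 10: C, bond orders sum to 4 (valence 4) → 0 H
  atom 11: O, bond orders sum to 2 (valence 2) → 0 H
  atom 12: C, bond orders sum to 1 (valence 4) → 3 H
Totals → C:10, H:13, F:1, O:1.
In Hill order: C10H13FO.

C10H13FO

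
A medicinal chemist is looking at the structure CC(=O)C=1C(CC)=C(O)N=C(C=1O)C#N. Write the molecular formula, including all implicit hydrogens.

Walk through each heavy atom and fill implicit hydrogens from standard valence (C 4, N 3, O 2, S 2, halogen 1):
  atom 1: C, bond orders sum to 1 (valence 4) → 3 H
  atom 2: C, bond orders sum to 4 (valence 4) → 0 H
  atom 3: O, bond orders sum to 2 (valence 2) → 0 H
  atom 4: C, bond orders sum to 4 (valence 4) → 0 H
  atom 5: C, bond orders sum to 4 (valence 4) → 0 H
  atom 6: C, bond orders sum to 2 (valence 4) → 2 H
  atom 7: C, bond orders sum to 1 (valence 4) → 3 H
  atom 8: C, bond orders sum to 4 (valence 4) → 0 H
  atom 9: O, bond orders sum to 1 (valence 2) → 1 H
  atom 10: N, bond orders sum to 3 (valence 3) → 0 H
  atom 11: C, bond orders sum to 4 (valence 4) → 0 H
  atom 12: C, bond orders sum to 4 (valence 4) → 0 H
  atom 13: O, bond orders sum to 1 (valence 2) → 1 H
  atom 14: C, bond orders sum to 4 (valence 4) → 0 H
  atom 15: N, bond orders sum to 3 (valence 3) → 0 H
Totals → C:10, H:10, N:2, O:3.
In Hill order: C10H10N2O3.

C10H10N2O3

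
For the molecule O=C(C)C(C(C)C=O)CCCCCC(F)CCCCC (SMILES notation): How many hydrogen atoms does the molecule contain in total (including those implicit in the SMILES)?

31

Walk through each heavy atom and fill implicit hydrogens from standard valence (C 4, N 3, O 2, S 2, halogen 1):
  atom 1: O, bond orders sum to 2 (valence 2) → 0 H
  atom 2: C, bond orders sum to 4 (valence 4) → 0 H
  atom 3: C, bond orders sum to 1 (valence 4) → 3 H
  atom 4: C, bond orders sum to 3 (valence 4) → 1 H
  atom 5: C, bond orders sum to 3 (valence 4) → 1 H
  atom 6: C, bond orders sum to 1 (valence 4) → 3 H
  atom 7: C, bond orders sum to 3 (valence 4) → 1 H
  atom 8: O, bond orders sum to 2 (valence 2) → 0 H
  atom 9: C, bond orders sum to 2 (valence 4) → 2 H
  atom 10: C, bond orders sum to 2 (valence 4) → 2 H
  atom 11: C, bond orders sum to 2 (valence 4) → 2 H
  atom 12: C, bond orders sum to 2 (valence 4) → 2 H
  atom 13: C, bond orders sum to 2 (valence 4) → 2 H
  atom 14: C, bond orders sum to 3 (valence 4) → 1 H
  atom 15: F (halogen, monovalent) → 0 H
  atom 16: C, bond orders sum to 2 (valence 4) → 2 H
  atom 17: C, bond orders sum to 2 (valence 4) → 2 H
  atom 18: C, bond orders sum to 2 (valence 4) → 2 H
  atom 19: C, bond orders sum to 2 (valence 4) → 2 H
  atom 20: C, bond orders sum to 1 (valence 4) → 3 H
Total hydrogens: 31.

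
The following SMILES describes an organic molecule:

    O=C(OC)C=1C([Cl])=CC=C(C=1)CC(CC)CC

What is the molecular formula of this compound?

C14H19ClO2

Walk through each heavy atom and fill implicit hydrogens from standard valence (C 4, N 3, O 2, S 2, halogen 1):
  atom 1: O, bond orders sum to 2 (valence 2) → 0 H
  atom 2: C, bond orders sum to 4 (valence 4) → 0 H
  atom 3: O, bond orders sum to 2 (valence 2) → 0 H
  atom 4: C, bond orders sum to 1 (valence 4) → 3 H
  atom 5: C, bond orders sum to 4 (valence 4) → 0 H
  atom 6: C, bond orders sum to 4 (valence 4) → 0 H
  atom 7: Cl with explicit H count 0
  atom 8: C, bond orders sum to 3 (valence 4) → 1 H
  atom 9: C, bond orders sum to 3 (valence 4) → 1 H
  atom 10: C, bond orders sum to 4 (valence 4) → 0 H
  atom 11: C, bond orders sum to 3 (valence 4) → 1 H
  atom 12: C, bond orders sum to 2 (valence 4) → 2 H
  atom 13: C, bond orders sum to 3 (valence 4) → 1 H
  atom 14: C, bond orders sum to 2 (valence 4) → 2 H
  atom 15: C, bond orders sum to 1 (valence 4) → 3 H
  atom 16: C, bond orders sum to 2 (valence 4) → 2 H
  atom 17: C, bond orders sum to 1 (valence 4) → 3 H
Totals → C:14, H:19, Cl:1, O:2.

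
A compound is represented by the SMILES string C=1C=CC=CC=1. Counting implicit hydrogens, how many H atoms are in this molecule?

Walk through each heavy atom and fill implicit hydrogens from standard valence (C 4, N 3, O 2, S 2, halogen 1):
  atom 1: C, bond orders sum to 3 (valence 4) → 1 H
  atom 2: C, bond orders sum to 3 (valence 4) → 1 H
  atom 3: C, bond orders sum to 3 (valence 4) → 1 H
  atom 4: C, bond orders sum to 3 (valence 4) → 1 H
  atom 5: C, bond orders sum to 3 (valence 4) → 1 H
  atom 6: C, bond orders sum to 3 (valence 4) → 1 H
Total hydrogens: 6.

6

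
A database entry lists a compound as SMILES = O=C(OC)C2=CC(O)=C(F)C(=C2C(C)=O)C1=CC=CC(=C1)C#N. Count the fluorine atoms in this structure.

1

Scan the SMILES for F atoms (remember two-letter symbols like Cl and Br are single atoms).
Fluorine count: 1.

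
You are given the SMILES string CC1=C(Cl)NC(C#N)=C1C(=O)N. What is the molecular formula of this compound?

C7H6ClN3O

Walk through each heavy atom and fill implicit hydrogens from standard valence (C 4, N 3, O 2, S 2, halogen 1):
  atom 1: C, bond orders sum to 1 (valence 4) → 3 H
  atom 2: C, bond orders sum to 4 (valence 4) → 0 H
  atom 3: C, bond orders sum to 4 (valence 4) → 0 H
  atom 4: Cl (halogen, monovalent) → 0 H
  atom 5: N, bond orders sum to 2 (valence 3) → 1 H
  atom 6: C, bond orders sum to 4 (valence 4) → 0 H
  atom 7: C, bond orders sum to 4 (valence 4) → 0 H
  atom 8: N, bond orders sum to 3 (valence 3) → 0 H
  atom 9: C, bond orders sum to 4 (valence 4) → 0 H
  atom 10: C, bond orders sum to 4 (valence 4) → 0 H
  atom 11: O, bond orders sum to 2 (valence 2) → 0 H
  atom 12: N, bond orders sum to 1 (valence 3) → 2 H
Totals → C:7, H:6, Cl:1, N:3, O:1.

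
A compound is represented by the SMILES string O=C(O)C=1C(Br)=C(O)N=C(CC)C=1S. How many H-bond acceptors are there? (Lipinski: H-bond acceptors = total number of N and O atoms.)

4

N atoms: 1; O atoms: 3.
Lipinski HBA = 1 + 3 = 4.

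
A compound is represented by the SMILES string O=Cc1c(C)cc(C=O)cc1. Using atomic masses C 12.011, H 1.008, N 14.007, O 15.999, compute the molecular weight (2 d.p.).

First, the molecular formula is C9H8O2 (counting implicit H from valence).
  C: 9 × 12.011 = 108.099
  H: 8 × 1.008 = 8.064
  O: 2 × 15.999 = 31.998
Sum: 9×12.011 + 8×1.008 + 2×15.999 = 148.161 → 148.16 g/mol.

148.16 g/mol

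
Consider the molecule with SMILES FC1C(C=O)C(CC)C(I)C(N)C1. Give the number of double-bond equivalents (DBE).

2

Degree of unsaturation = (number of rings) + (number of π bonds).
Ring closures in the SMILES: 1.
π bonds: 1 double bond (each 1 DoU) → 1 DoU from unsaturation.
Total DoU = 1 + 1 = 2.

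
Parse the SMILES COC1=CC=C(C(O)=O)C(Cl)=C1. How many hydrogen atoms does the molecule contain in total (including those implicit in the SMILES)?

7

Walk through each heavy atom and fill implicit hydrogens from standard valence (C 4, N 3, O 2, S 2, halogen 1):
  atom 1: C, bond orders sum to 1 (valence 4) → 3 H
  atom 2: O, bond orders sum to 2 (valence 2) → 0 H
  atom 3: C, bond orders sum to 4 (valence 4) → 0 H
  atom 4: C, bond orders sum to 3 (valence 4) → 1 H
  atom 5: C, bond orders sum to 3 (valence 4) → 1 H
  atom 6: C, bond orders sum to 4 (valence 4) → 0 H
  atom 7: C, bond orders sum to 4 (valence 4) → 0 H
  atom 8: O, bond orders sum to 1 (valence 2) → 1 H
  atom 9: O, bond orders sum to 2 (valence 2) → 0 H
  atom 10: C, bond orders sum to 4 (valence 4) → 0 H
  atom 11: Cl (halogen, monovalent) → 0 H
  atom 12: C, bond orders sum to 3 (valence 4) → 1 H
Total hydrogens: 7.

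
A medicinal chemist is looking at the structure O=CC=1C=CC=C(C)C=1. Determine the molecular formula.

C8H8O

Walk through each heavy atom and fill implicit hydrogens from standard valence (C 4, N 3, O 2, S 2, halogen 1):
  atom 1: O, bond orders sum to 2 (valence 2) → 0 H
  atom 2: C, bond orders sum to 3 (valence 4) → 1 H
  atom 3: C, bond orders sum to 4 (valence 4) → 0 H
  atom 4: C, bond orders sum to 3 (valence 4) → 1 H
  atom 5: C, bond orders sum to 3 (valence 4) → 1 H
  atom 6: C, bond orders sum to 3 (valence 4) → 1 H
  atom 7: C, bond orders sum to 4 (valence 4) → 0 H
  atom 8: C, bond orders sum to 1 (valence 4) → 3 H
  atom 9: C, bond orders sum to 3 (valence 4) → 1 H
Totals → C:8, H:8, O:1.
In Hill order: C8H8O.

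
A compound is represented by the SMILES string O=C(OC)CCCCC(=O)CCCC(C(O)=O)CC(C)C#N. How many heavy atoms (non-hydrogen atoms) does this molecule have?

Every atom symbol written in the SMILES (organic subset) is one heavy atom; implicit H are not written.
Heavy atoms by element → C:16, N:1, O:5.
Total: 22.

22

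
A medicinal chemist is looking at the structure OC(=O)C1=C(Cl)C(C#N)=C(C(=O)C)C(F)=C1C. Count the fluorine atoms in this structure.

1

Scan the SMILES for F atoms (remember two-letter symbols like Cl and Br are single atoms).
Fluorine count: 1.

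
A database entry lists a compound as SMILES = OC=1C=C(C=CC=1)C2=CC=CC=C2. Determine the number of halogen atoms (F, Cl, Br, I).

Scan the SMILES for the halogen motif — none present.
Groups that are present: 1 hydroxyl.

0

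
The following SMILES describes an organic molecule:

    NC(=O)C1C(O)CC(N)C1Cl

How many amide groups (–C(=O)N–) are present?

The amide motif appears at heavy-atom position 2 in the SMILES.
Other groups present: 1 hydroxyl, 1 primary amine.
Amide count: 1.

1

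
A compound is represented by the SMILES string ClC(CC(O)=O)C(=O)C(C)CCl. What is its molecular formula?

C7H10Cl2O3

Walk through each heavy atom and fill implicit hydrogens from standard valence (C 4, N 3, O 2, S 2, halogen 1):
  atom 1: Cl (halogen, monovalent) → 0 H
  atom 2: C, bond orders sum to 3 (valence 4) → 1 H
  atom 3: C, bond orders sum to 2 (valence 4) → 2 H
  atom 4: C, bond orders sum to 4 (valence 4) → 0 H
  atom 5: O, bond orders sum to 1 (valence 2) → 1 H
  atom 6: O, bond orders sum to 2 (valence 2) → 0 H
  atom 7: C, bond orders sum to 4 (valence 4) → 0 H
  atom 8: O, bond orders sum to 2 (valence 2) → 0 H
  atom 9: C, bond orders sum to 3 (valence 4) → 1 H
  atom 10: C, bond orders sum to 1 (valence 4) → 3 H
  atom 11: C, bond orders sum to 2 (valence 4) → 2 H
  atom 12: Cl (halogen, monovalent) → 0 H
Totals → C:7, H:10, Cl:2, O:3.
In Hill order: C7H10Cl2O3.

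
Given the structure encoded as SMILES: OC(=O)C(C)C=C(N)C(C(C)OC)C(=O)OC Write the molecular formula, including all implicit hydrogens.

C11H19NO5

Walk through each heavy atom and fill implicit hydrogens from standard valence (C 4, N 3, O 2, S 2, halogen 1):
  atom 1: O, bond orders sum to 1 (valence 2) → 1 H
  atom 2: C, bond orders sum to 4 (valence 4) → 0 H
  atom 3: O, bond orders sum to 2 (valence 2) → 0 H
  atom 4: C, bond orders sum to 3 (valence 4) → 1 H
  atom 5: C, bond orders sum to 1 (valence 4) → 3 H
  atom 6: C, bond orders sum to 3 (valence 4) → 1 H
  atom 7: C, bond orders sum to 4 (valence 4) → 0 H
  atom 8: N, bond orders sum to 1 (valence 3) → 2 H
  atom 9: C, bond orders sum to 3 (valence 4) → 1 H
  atom 10: C, bond orders sum to 3 (valence 4) → 1 H
  atom 11: C, bond orders sum to 1 (valence 4) → 3 H
  atom 12: O, bond orders sum to 2 (valence 2) → 0 H
  atom 13: C, bond orders sum to 1 (valence 4) → 3 H
  atom 14: C, bond orders sum to 4 (valence 4) → 0 H
  atom 15: O, bond orders sum to 2 (valence 2) → 0 H
  atom 16: O, bond orders sum to 2 (valence 2) → 0 H
  atom 17: C, bond orders sum to 1 (valence 4) → 3 H
Totals → C:11, H:19, N:1, O:5.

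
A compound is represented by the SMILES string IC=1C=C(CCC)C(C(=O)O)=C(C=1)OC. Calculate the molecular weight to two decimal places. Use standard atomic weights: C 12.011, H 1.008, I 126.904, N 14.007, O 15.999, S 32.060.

First, the molecular formula is C11H13IO3 (counting implicit H from valence).
  C: 11 × 12.011 = 132.121
  H: 13 × 1.008 = 13.104
  I: 1 × 126.904 = 126.904
  O: 3 × 15.999 = 47.997
Sum: 11×12.011 + 13×1.008 + 1×126.904 + 3×15.999 = 320.126 → 320.13 g/mol.

320.13 g/mol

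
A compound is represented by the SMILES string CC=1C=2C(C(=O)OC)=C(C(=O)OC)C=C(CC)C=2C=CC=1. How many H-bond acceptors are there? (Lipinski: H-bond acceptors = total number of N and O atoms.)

4

N atoms: 0; O atoms: 4.
Lipinski HBA = 0 + 4 = 4.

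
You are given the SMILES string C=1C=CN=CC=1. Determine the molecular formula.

Walk through each heavy atom and fill implicit hydrogens from standard valence (C 4, N 3, O 2, S 2, halogen 1):
  atom 1: C, bond orders sum to 3 (valence 4) → 1 H
  atom 2: C, bond orders sum to 3 (valence 4) → 1 H
  atom 3: C, bond orders sum to 3 (valence 4) → 1 H
  atom 4: N, bond orders sum to 3 (valence 3) → 0 H
  atom 5: C, bond orders sum to 3 (valence 4) → 1 H
  atom 6: C, bond orders sum to 3 (valence 4) → 1 H
Totals → C:5, H:5, N:1.

C5H5N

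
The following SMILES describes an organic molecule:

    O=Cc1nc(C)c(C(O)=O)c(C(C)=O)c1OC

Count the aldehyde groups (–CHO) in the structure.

1

The aldehyde motif appears at heavy-atom position 2 in the SMILES.
Other groups present: 1 carboxylic acid, 1 ether, 1 ketone.
Aldehyde count: 1.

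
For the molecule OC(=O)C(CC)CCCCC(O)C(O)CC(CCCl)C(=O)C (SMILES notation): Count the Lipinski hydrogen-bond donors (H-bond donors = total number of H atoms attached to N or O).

Donors: find every N or O and count the H atoms it carries.
  atom 1 (O): bond orders sum to 1 → 1 H
  atom 3 (O): bond orders sum to 2 → 0 H
  atom 12 (O): bond orders sum to 1 → 1 H
  atom 14 (O): bond orders sum to 1 → 1 H
  atom 21 (O): bond orders sum to 2 → 0 H
Lipinski HBD = 3.

3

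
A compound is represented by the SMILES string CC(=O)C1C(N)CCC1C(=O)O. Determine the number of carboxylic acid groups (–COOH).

The carboxylic acid motif appears at heavy-atom position 10 in the SMILES.
Other groups present: 1 ketone, 1 primary amine.
Carboxylic acid count: 1.

1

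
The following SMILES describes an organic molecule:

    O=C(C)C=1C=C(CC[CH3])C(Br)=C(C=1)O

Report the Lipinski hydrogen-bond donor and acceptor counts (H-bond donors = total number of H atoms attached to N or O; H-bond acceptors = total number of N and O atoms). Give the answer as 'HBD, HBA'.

Donors: find every N or O and count the H atoms it carries.
  atom 1 (O): bond orders sum to 2 → 0 H
  atom 14 (O): bond orders sum to 1 → 1 H
Lipinski HBD = 1.
Acceptors: N atoms = 0, O atoms = 2 → HBA = 2.

1, 2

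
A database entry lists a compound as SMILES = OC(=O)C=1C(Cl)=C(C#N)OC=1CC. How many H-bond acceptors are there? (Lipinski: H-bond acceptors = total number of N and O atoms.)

4

N atoms: 1; O atoms: 3.
Lipinski HBA = 1 + 3 = 4.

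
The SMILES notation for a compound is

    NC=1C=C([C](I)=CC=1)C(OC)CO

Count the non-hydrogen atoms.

13

Every atom symbol written in the SMILES (organic subset) is one heavy atom; implicit H are not written.
Heavy atoms by element → C:9, I:1, N:1, O:2.
Total: 13.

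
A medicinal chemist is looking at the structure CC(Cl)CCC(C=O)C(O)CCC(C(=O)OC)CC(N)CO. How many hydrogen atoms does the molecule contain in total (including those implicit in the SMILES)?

28

Walk through each heavy atom and fill implicit hydrogens from standard valence (C 4, N 3, O 2, S 2, halogen 1):
  atom 1: C, bond orders sum to 1 (valence 4) → 3 H
  atom 2: C, bond orders sum to 3 (valence 4) → 1 H
  atom 3: Cl (halogen, monovalent) → 0 H
  atom 4: C, bond orders sum to 2 (valence 4) → 2 H
  atom 5: C, bond orders sum to 2 (valence 4) → 2 H
  atom 6: C, bond orders sum to 3 (valence 4) → 1 H
  atom 7: C, bond orders sum to 3 (valence 4) → 1 H
  atom 8: O, bond orders sum to 2 (valence 2) → 0 H
  atom 9: C, bond orders sum to 3 (valence 4) → 1 H
  atom 10: O, bond orders sum to 1 (valence 2) → 1 H
  atom 11: C, bond orders sum to 2 (valence 4) → 2 H
  atom 12: C, bond orders sum to 2 (valence 4) → 2 H
  atom 13: C, bond orders sum to 3 (valence 4) → 1 H
  atom 14: C, bond orders sum to 4 (valence 4) → 0 H
  atom 15: O, bond orders sum to 2 (valence 2) → 0 H
  atom 16: O, bond orders sum to 2 (valence 2) → 0 H
  atom 17: C, bond orders sum to 1 (valence 4) → 3 H
  atom 18: C, bond orders sum to 2 (valence 4) → 2 H
  atom 19: C, bond orders sum to 3 (valence 4) → 1 H
  atom 20: N, bond orders sum to 1 (valence 3) → 2 H
  atom 21: C, bond orders sum to 2 (valence 4) → 2 H
  atom 22: O, bond orders sum to 1 (valence 2) → 1 H
Total hydrogens: 28.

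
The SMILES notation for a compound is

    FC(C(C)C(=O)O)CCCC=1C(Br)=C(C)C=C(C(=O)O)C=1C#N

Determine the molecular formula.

Walk through each heavy atom and fill implicit hydrogens from standard valence (C 4, N 3, O 2, S 2, halogen 1):
  atom 1: F (halogen, monovalent) → 0 H
  atom 2: C, bond orders sum to 3 (valence 4) → 1 H
  atom 3: C, bond orders sum to 3 (valence 4) → 1 H
  atom 4: C, bond orders sum to 1 (valence 4) → 3 H
  atom 5: C, bond orders sum to 4 (valence 4) → 0 H
  atom 6: O, bond orders sum to 2 (valence 2) → 0 H
  atom 7: O, bond orders sum to 1 (valence 2) → 1 H
  atom 8: C, bond orders sum to 2 (valence 4) → 2 H
  atom 9: C, bond orders sum to 2 (valence 4) → 2 H
  atom 10: C, bond orders sum to 2 (valence 4) → 2 H
  atom 11: C, bond orders sum to 4 (valence 4) → 0 H
  atom 12: C, bond orders sum to 4 (valence 4) → 0 H
  atom 13: Br (halogen, monovalent) → 0 H
  atom 14: C, bond orders sum to 4 (valence 4) → 0 H
  atom 15: C, bond orders sum to 1 (valence 4) → 3 H
  atom 16: C, bond orders sum to 3 (valence 4) → 1 H
  atom 17: C, bond orders sum to 4 (valence 4) → 0 H
  atom 18: C, bond orders sum to 4 (valence 4) → 0 H
  atom 19: O, bond orders sum to 2 (valence 2) → 0 H
  atom 20: O, bond orders sum to 1 (valence 2) → 1 H
  atom 21: C, bond orders sum to 4 (valence 4) → 0 H
  atom 22: C, bond orders sum to 4 (valence 4) → 0 H
  atom 23: N, bond orders sum to 3 (valence 3) → 0 H
Totals → C:16, H:17, Br:1, F:1, N:1, O:4.

C16H17BrFNO4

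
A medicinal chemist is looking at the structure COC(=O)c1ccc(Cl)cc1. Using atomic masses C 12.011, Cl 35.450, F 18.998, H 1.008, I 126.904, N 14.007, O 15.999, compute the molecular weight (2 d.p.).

First, the molecular formula is C8H7ClO2 (counting implicit H from valence).
  C: 8 × 12.011 = 96.088
  Cl: 1 × 35.450 = 35.450
  H: 7 × 1.008 = 7.056
  O: 2 × 15.999 = 31.998
Sum: 8×12.011 + 1×35.450 + 7×1.008 + 2×15.999 = 170.592 → 170.59 g/mol.

170.59 g/mol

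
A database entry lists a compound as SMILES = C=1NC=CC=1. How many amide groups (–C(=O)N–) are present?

Scan the SMILES for the amide motif — none present.

0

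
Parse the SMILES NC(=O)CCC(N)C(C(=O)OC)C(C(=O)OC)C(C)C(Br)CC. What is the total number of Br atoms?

Scan the SMILES for Br atoms (remember two-letter symbols like Cl and Br are single atoms).
Bromine count: 1.

1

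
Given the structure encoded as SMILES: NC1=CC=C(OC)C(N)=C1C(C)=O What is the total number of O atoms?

Scan the SMILES for O atoms (remember two-letter symbols like Cl and Br are single atoms).
Oxygen count: 2.

2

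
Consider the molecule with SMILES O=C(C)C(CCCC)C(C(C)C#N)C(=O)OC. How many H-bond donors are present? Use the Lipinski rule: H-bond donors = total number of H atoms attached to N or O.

Donors: find every N or O and count the H atoms it carries.
  atom 1 (O): bond orders sum to 2 → 0 H
  atom 13 (N): bond orders sum to 3 → 0 H
  atom 15 (O): bond orders sum to 2 → 0 H
  atom 16 (O): bond orders sum to 2 → 0 H
Lipinski HBD = 0.

0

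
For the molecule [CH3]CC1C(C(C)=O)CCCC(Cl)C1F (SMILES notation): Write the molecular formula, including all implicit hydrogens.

C11H18ClFO

Walk through each heavy atom and fill implicit hydrogens from standard valence (C 4, N 3, O 2, S 2, halogen 1):
  atom 1: C with explicit H count 3
  atom 2: C, bond orders sum to 2 (valence 4) → 2 H
  atom 3: C, bond orders sum to 3 (valence 4) → 1 H
  atom 4: C, bond orders sum to 3 (valence 4) → 1 H
  atom 5: C, bond orders sum to 4 (valence 4) → 0 H
  atom 6: C, bond orders sum to 1 (valence 4) → 3 H
  atom 7: O, bond orders sum to 2 (valence 2) → 0 H
  atom 8: C, bond orders sum to 2 (valence 4) → 2 H
  atom 9: C, bond orders sum to 2 (valence 4) → 2 H
  atom 10: C, bond orders sum to 2 (valence 4) → 2 H
  atom 11: C, bond orders sum to 3 (valence 4) → 1 H
  atom 12: Cl (halogen, monovalent) → 0 H
  atom 13: C, bond orders sum to 3 (valence 4) → 1 H
  atom 14: F (halogen, monovalent) → 0 H
Totals → C:11, H:18, Cl:1, F:1, O:1.
In Hill order: C11H18ClFO.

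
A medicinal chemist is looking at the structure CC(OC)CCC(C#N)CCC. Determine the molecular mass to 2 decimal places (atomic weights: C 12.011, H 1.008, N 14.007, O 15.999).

169.27 g/mol

First, the molecular formula is C10H19NO (counting implicit H from valence).
  C: 10 × 12.011 = 120.110
  H: 19 × 1.008 = 19.152
  N: 1 × 14.007 = 14.007
  O: 1 × 15.999 = 15.999
Sum: 10×12.011 + 19×1.008 + 1×14.007 + 1×15.999 = 169.268 → 169.27 g/mol.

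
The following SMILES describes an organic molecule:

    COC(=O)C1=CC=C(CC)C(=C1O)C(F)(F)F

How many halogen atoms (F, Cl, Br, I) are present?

Halogen atoms appear at heavy-atom positions 15, 16, 17 (3×F).
Other groups present: 1 ester, 1 hydroxyl.
Halogen count: 3.

3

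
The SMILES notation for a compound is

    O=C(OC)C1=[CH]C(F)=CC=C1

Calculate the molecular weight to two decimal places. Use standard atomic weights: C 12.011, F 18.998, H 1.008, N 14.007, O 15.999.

154.14 g/mol

First, the molecular formula is C8H7FO2 (counting implicit H from valence).
  C: 8 × 12.011 = 96.088
  F: 1 × 18.998 = 18.998
  H: 7 × 1.008 = 7.056
  O: 2 × 15.999 = 31.998
Sum: 8×12.011 + 1×18.998 + 7×1.008 + 2×15.999 = 154.140 → 154.14 g/mol.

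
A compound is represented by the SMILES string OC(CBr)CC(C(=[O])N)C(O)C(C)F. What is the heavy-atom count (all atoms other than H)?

Every atom symbol written in the SMILES (organic subset) is one heavy atom; implicit H are not written.
Heavy atoms by element → Br:1, C:8, F:1, N:1, O:3.
Total: 14.

14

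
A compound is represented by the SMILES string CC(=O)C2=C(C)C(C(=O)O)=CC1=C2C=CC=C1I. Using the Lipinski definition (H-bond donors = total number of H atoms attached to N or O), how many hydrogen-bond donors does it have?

1

Donors: find every N or O and count the H atoms it carries.
  atom 3 (O): bond orders sum to 2 → 0 H
  atom 9 (O): bond orders sum to 2 → 0 H
  atom 10 (O): bond orders sum to 1 → 1 H
Lipinski HBD = 1.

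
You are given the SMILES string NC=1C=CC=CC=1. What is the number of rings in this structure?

In SMILES, each pair of matching ring-closure digits denotes one ring-closing bond; the number of such bonds equals the number of independent rings.
Ring-closure bonds here: 1.

1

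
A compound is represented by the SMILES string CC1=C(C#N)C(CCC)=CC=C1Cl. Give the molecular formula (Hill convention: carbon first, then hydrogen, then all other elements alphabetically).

Walk through each heavy atom and fill implicit hydrogens from standard valence (C 4, N 3, O 2, S 2, halogen 1):
  atom 1: C, bond orders sum to 1 (valence 4) → 3 H
  atom 2: C, bond orders sum to 4 (valence 4) → 0 H
  atom 3: C, bond orders sum to 4 (valence 4) → 0 H
  atom 4: C, bond orders sum to 4 (valence 4) → 0 H
  atom 5: N, bond orders sum to 3 (valence 3) → 0 H
  atom 6: C, bond orders sum to 4 (valence 4) → 0 H
  atom 7: C, bond orders sum to 2 (valence 4) → 2 H
  atom 8: C, bond orders sum to 2 (valence 4) → 2 H
  atom 9: C, bond orders sum to 1 (valence 4) → 3 H
  atom 10: C, bond orders sum to 3 (valence 4) → 1 H
  atom 11: C, bond orders sum to 3 (valence 4) → 1 H
  atom 12: C, bond orders sum to 4 (valence 4) → 0 H
  atom 13: Cl (halogen, monovalent) → 0 H
Totals → C:11, H:12, Cl:1, N:1.
In Hill order: C11H12ClN.

C11H12ClN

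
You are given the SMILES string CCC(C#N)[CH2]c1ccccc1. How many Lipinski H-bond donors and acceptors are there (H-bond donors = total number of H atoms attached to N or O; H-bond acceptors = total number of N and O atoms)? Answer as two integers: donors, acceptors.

0, 1

Donors: find every N or O and count the H atoms it carries.
  atom 5 (N): bond orders sum to 3 → 0 H
Lipinski HBD = 0.
Acceptors: N atoms = 1, O atoms = 0 → HBA = 1.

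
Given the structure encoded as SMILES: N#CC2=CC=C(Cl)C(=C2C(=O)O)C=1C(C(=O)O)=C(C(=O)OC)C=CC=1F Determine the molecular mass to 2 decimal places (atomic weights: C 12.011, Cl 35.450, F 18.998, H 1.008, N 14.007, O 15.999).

377.71 g/mol

First, the molecular formula is C17H9ClFNO6 (counting implicit H from valence).
  C: 17 × 12.011 = 204.187
  Cl: 1 × 35.450 = 35.450
  F: 1 × 18.998 = 18.998
  H: 9 × 1.008 = 9.072
  N: 1 × 14.007 = 14.007
  O: 6 × 15.999 = 95.994
Sum: 17×12.011 + 1×35.450 + 1×18.998 + 9×1.008 + 1×14.007 + 6×15.999 = 377.708 → 377.71 g/mol.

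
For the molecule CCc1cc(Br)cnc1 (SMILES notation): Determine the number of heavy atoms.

Every atom symbol written in the SMILES (organic subset) is one heavy atom; implicit H are not written.
Heavy atoms by element → Br:1, C:7, N:1.
Total: 9.

9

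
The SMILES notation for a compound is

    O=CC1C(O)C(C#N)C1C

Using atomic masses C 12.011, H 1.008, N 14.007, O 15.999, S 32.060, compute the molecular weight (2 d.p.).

139.15 g/mol

First, the molecular formula is C7H9NO2 (counting implicit H from valence).
  C: 7 × 12.011 = 84.077
  H: 9 × 1.008 = 9.072
  N: 1 × 14.007 = 14.007
  O: 2 × 15.999 = 31.998
Sum: 7×12.011 + 9×1.008 + 1×14.007 + 2×15.999 = 139.154 → 139.15 g/mol.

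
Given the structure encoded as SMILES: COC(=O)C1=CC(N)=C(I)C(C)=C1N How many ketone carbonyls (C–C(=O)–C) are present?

Scan the SMILES for the ketone motif — none present.
Groups that are present: 1 ester, 2 primary amine.

0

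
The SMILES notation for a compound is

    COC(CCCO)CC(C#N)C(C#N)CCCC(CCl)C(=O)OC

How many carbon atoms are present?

Count every carbon token in the SMILES (each C, including those in ring-closure positions and inside branches).
Carbon count: 17.

17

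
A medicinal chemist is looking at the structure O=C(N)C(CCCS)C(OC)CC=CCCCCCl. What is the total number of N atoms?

1

Scan the SMILES for N atoms (remember two-letter symbols like Cl and Br are single atoms).
Nitrogen count: 1.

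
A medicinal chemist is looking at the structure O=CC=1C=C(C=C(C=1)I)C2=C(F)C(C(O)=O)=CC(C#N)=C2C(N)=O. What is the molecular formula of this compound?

C16H8FIN2O4

Walk through each heavy atom and fill implicit hydrogens from standard valence (C 4, N 3, O 2, S 2, halogen 1):
  atom 1: O, bond orders sum to 2 (valence 2) → 0 H
  atom 2: C, bond orders sum to 3 (valence 4) → 1 H
  atom 3: C, bond orders sum to 4 (valence 4) → 0 H
  atom 4: C, bond orders sum to 3 (valence 4) → 1 H
  atom 5: C, bond orders sum to 4 (valence 4) → 0 H
  atom 6: C, bond orders sum to 3 (valence 4) → 1 H
  atom 7: C, bond orders sum to 4 (valence 4) → 0 H
  atom 8: C, bond orders sum to 3 (valence 4) → 1 H
  atom 9: I (halogen, monovalent) → 0 H
  atom 10: C, bond orders sum to 4 (valence 4) → 0 H
  atom 11: C, bond orders sum to 4 (valence 4) → 0 H
  atom 12: F (halogen, monovalent) → 0 H
  atom 13: C, bond orders sum to 4 (valence 4) → 0 H
  atom 14: C, bond orders sum to 4 (valence 4) → 0 H
  atom 15: O, bond orders sum to 1 (valence 2) → 1 H
  atom 16: O, bond orders sum to 2 (valence 2) → 0 H
  atom 17: C, bond orders sum to 3 (valence 4) → 1 H
  atom 18: C, bond orders sum to 4 (valence 4) → 0 H
  atom 19: C, bond orders sum to 4 (valence 4) → 0 H
  atom 20: N, bond orders sum to 3 (valence 3) → 0 H
  atom 21: C, bond orders sum to 4 (valence 4) → 0 H
  atom 22: C, bond orders sum to 4 (valence 4) → 0 H
  atom 23: N, bond orders sum to 1 (valence 3) → 2 H
  atom 24: O, bond orders sum to 2 (valence 2) → 0 H
Totals → C:16, H:8, F:1, I:1, N:2, O:4.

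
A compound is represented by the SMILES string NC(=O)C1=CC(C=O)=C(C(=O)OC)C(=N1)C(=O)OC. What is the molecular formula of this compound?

C11H10N2O6

Walk through each heavy atom and fill implicit hydrogens from standard valence (C 4, N 3, O 2, S 2, halogen 1):
  atom 1: N, bond orders sum to 1 (valence 3) → 2 H
  atom 2: C, bond orders sum to 4 (valence 4) → 0 H
  atom 3: O, bond orders sum to 2 (valence 2) → 0 H
  atom 4: C, bond orders sum to 4 (valence 4) → 0 H
  atom 5: C, bond orders sum to 3 (valence 4) → 1 H
  atom 6: C, bond orders sum to 4 (valence 4) → 0 H
  atom 7: C, bond orders sum to 3 (valence 4) → 1 H
  atom 8: O, bond orders sum to 2 (valence 2) → 0 H
  atom 9: C, bond orders sum to 4 (valence 4) → 0 H
  atom 10: C, bond orders sum to 4 (valence 4) → 0 H
  atom 11: O, bond orders sum to 2 (valence 2) → 0 H
  atom 12: O, bond orders sum to 2 (valence 2) → 0 H
  atom 13: C, bond orders sum to 1 (valence 4) → 3 H
  atom 14: C, bond orders sum to 4 (valence 4) → 0 H
  atom 15: N, bond orders sum to 3 (valence 3) → 0 H
  atom 16: C, bond orders sum to 4 (valence 4) → 0 H
  atom 17: O, bond orders sum to 2 (valence 2) → 0 H
  atom 18: O, bond orders sum to 2 (valence 2) → 0 H
  atom 19: C, bond orders sum to 1 (valence 4) → 3 H
Totals → C:11, H:10, N:2, O:6.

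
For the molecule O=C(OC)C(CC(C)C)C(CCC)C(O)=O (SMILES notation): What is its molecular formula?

C12H22O4

Walk through each heavy atom and fill implicit hydrogens from standard valence (C 4, N 3, O 2, S 2, halogen 1):
  atom 1: O, bond orders sum to 2 (valence 2) → 0 H
  atom 2: C, bond orders sum to 4 (valence 4) → 0 H
  atom 3: O, bond orders sum to 2 (valence 2) → 0 H
  atom 4: C, bond orders sum to 1 (valence 4) → 3 H
  atom 5: C, bond orders sum to 3 (valence 4) → 1 H
  atom 6: C, bond orders sum to 2 (valence 4) → 2 H
  atom 7: C, bond orders sum to 3 (valence 4) → 1 H
  atom 8: C, bond orders sum to 1 (valence 4) → 3 H
  atom 9: C, bond orders sum to 1 (valence 4) → 3 H
  atom 10: C, bond orders sum to 3 (valence 4) → 1 H
  atom 11: C, bond orders sum to 2 (valence 4) → 2 H
  atom 12: C, bond orders sum to 2 (valence 4) → 2 H
  atom 13: C, bond orders sum to 1 (valence 4) → 3 H
  atom 14: C, bond orders sum to 4 (valence 4) → 0 H
  atom 15: O, bond orders sum to 1 (valence 2) → 1 H
  atom 16: O, bond orders sum to 2 (valence 2) → 0 H
Totals → C:12, H:22, O:4.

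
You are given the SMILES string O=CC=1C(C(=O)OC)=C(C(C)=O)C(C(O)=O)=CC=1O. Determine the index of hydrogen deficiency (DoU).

8

Molecular formula: C12H10O7.
DoU = (2C + 2 + N − H − X) / 2, where X is the halogen count and O/S are ignored.
    = (2·12 + 2 + 0 − 10 − 0) / 2 = 16 / 2 = 8.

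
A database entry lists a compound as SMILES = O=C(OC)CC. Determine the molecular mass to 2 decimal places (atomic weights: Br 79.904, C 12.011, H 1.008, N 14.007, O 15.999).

First, the molecular formula is C4H8O2 (counting implicit H from valence).
  C: 4 × 12.011 = 48.044
  H: 8 × 1.008 = 8.064
  O: 2 × 15.999 = 31.998
Sum: 4×12.011 + 8×1.008 + 2×15.999 = 88.106 → 88.11 g/mol.

88.11 g/mol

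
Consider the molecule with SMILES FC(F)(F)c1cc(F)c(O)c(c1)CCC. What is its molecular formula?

Walk through each heavy atom and fill implicit hydrogens from standard valence (C 4, N 3, O 2, S 2, halogen 1); for lowercase aromatic atoms, an aromatic c carries 1 H when it has two neighbours and 0 H with three, and aromatic n carries 0 H:
  atom 1: F (halogen, monovalent) → 0 H
  atom 2: C, bond orders sum to 4 (valence 4) → 0 H
  atom 3: F (halogen, monovalent) → 0 H
  atom 4: F (halogen, monovalent) → 0 H
  atom 5: aromatic c, 3 neighbours → 0 H
  atom 6: aromatic c, 2 neighbours → 1 H
  atom 7: aromatic c, 3 neighbours → 0 H
  atom 8: F (halogen, monovalent) → 0 H
  atom 9: aromatic c, 3 neighbours → 0 H
  atom 10: O, bond orders sum to 1 (valence 2) → 1 H
  atom 11: aromatic c, 3 neighbours → 0 H
  atom 12: aromatic c, 2 neighbours → 1 H
  atom 13: C, bond orders sum to 2 (valence 4) → 2 H
  atom 14: C, bond orders sum to 2 (valence 4) → 2 H
  atom 15: C, bond orders sum to 1 (valence 4) → 3 H
Totals → C:10, H:10, F:4, O:1.
In Hill order: C10H10F4O.

C10H10F4O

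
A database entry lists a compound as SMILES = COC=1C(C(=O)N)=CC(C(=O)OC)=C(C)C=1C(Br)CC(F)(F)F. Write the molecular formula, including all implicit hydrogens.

Walk through each heavy atom and fill implicit hydrogens from standard valence (C 4, N 3, O 2, S 2, halogen 1):
  atom 1: C, bond orders sum to 1 (valence 4) → 3 H
  atom 2: O, bond orders sum to 2 (valence 2) → 0 H
  atom 3: C, bond orders sum to 4 (valence 4) → 0 H
  atom 4: C, bond orders sum to 4 (valence 4) → 0 H
  atom 5: C, bond orders sum to 4 (valence 4) → 0 H
  atom 6: O, bond orders sum to 2 (valence 2) → 0 H
  atom 7: N, bond orders sum to 1 (valence 3) → 2 H
  atom 8: C, bond orders sum to 3 (valence 4) → 1 H
  atom 9: C, bond orders sum to 4 (valence 4) → 0 H
  atom 10: C, bond orders sum to 4 (valence 4) → 0 H
  atom 11: O, bond orders sum to 2 (valence 2) → 0 H
  atom 12: O, bond orders sum to 2 (valence 2) → 0 H
  atom 13: C, bond orders sum to 1 (valence 4) → 3 H
  atom 14: C, bond orders sum to 4 (valence 4) → 0 H
  atom 15: C, bond orders sum to 1 (valence 4) → 3 H
  atom 16: C, bond orders sum to 4 (valence 4) → 0 H
  atom 17: C, bond orders sum to 3 (valence 4) → 1 H
  atom 18: Br (halogen, monovalent) → 0 H
  atom 19: C, bond orders sum to 2 (valence 4) → 2 H
  atom 20: C, bond orders sum to 4 (valence 4) → 0 H
  atom 21: F (halogen, monovalent) → 0 H
  atom 22: F (halogen, monovalent) → 0 H
  atom 23: F (halogen, monovalent) → 0 H
Totals → C:14, H:15, Br:1, F:3, N:1, O:4.

C14H15BrF3NO4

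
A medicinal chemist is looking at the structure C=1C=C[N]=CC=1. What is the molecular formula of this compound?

C5H5N

Walk through each heavy atom and fill implicit hydrogens from standard valence (C 4, N 3, O 2, S 2, halogen 1):
  atom 1: C, bond orders sum to 3 (valence 4) → 1 H
  atom 2: C, bond orders sum to 3 (valence 4) → 1 H
  atom 3: C, bond orders sum to 3 (valence 4) → 1 H
  atom 4: N with explicit H count 0
  atom 5: C, bond orders sum to 3 (valence 4) → 1 H
  atom 6: C, bond orders sum to 3 (valence 4) → 1 H
Totals → C:5, H:5, N:1.
In Hill order: C5H5N.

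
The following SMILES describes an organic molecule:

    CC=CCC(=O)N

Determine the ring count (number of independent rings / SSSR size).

0

In SMILES, each pair of matching ring-closure digits denotes one ring-closing bond; the number of such bonds equals the number of independent rings.
Ring-closure bonds here: 0.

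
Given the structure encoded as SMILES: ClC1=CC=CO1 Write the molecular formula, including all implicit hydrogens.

Walk through each heavy atom and fill implicit hydrogens from standard valence (C 4, N 3, O 2, S 2, halogen 1):
  atom 1: Cl (halogen, monovalent) → 0 H
  atom 2: C, bond orders sum to 4 (valence 4) → 0 H
  atom 3: C, bond orders sum to 3 (valence 4) → 1 H
  atom 4: C, bond orders sum to 3 (valence 4) → 1 H
  atom 5: C, bond orders sum to 3 (valence 4) → 1 H
  atom 6: O, bond orders sum to 2 (valence 2) → 0 H
Totals → C:4, H:3, Cl:1, O:1.
In Hill order: C4H3ClO.

C4H3ClO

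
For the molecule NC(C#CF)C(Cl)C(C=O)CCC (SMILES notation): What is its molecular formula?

Walk through each heavy atom and fill implicit hydrogens from standard valence (C 4, N 3, O 2, S 2, halogen 1):
  atom 1: N, bond orders sum to 1 (valence 3) → 2 H
  atom 2: C, bond orders sum to 3 (valence 4) → 1 H
  atom 3: C, bond orders sum to 4 (valence 4) → 0 H
  atom 4: C, bond orders sum to 4 (valence 4) → 0 H
  atom 5: F (halogen, monovalent) → 0 H
  atom 6: C, bond orders sum to 3 (valence 4) → 1 H
  atom 7: Cl (halogen, monovalent) → 0 H
  atom 8: C, bond orders sum to 3 (valence 4) → 1 H
  atom 9: C, bond orders sum to 3 (valence 4) → 1 H
  atom 10: O, bond orders sum to 2 (valence 2) → 0 H
  atom 11: C, bond orders sum to 2 (valence 4) → 2 H
  atom 12: C, bond orders sum to 2 (valence 4) → 2 H
  atom 13: C, bond orders sum to 1 (valence 4) → 3 H
Totals → C:9, H:13, Cl:1, F:1, N:1, O:1.
In Hill order: C9H13ClFNO.

C9H13ClFNO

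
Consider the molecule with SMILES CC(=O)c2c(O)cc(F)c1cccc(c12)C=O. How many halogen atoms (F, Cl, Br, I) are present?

Halogen atoms appear at heavy-atom position 9 (1×F).
Other groups present: 1 aldehyde, 1 hydroxyl, 1 ketone.
Halogen count: 1.

1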